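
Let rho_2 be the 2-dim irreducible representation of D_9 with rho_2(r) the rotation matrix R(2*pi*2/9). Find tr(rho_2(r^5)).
chi_{rho_2}(r^5) = 2*cos(2*pi*2*5/9) = 2*cos(20*pi/9)

Proof sketch: rho_2(r^5) is rotation by angle 2*pi*2*5/9, whose trace is 2*cos(2*pi*2*5/9) = 2*cos(20*pi/9).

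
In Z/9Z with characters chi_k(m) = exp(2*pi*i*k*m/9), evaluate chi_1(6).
chi_1(6) = zeta_9^6 = exp(-2*I*pi/3)

Reasoning: chi_1(6) = zeta_9^(1*6) = zeta_9^6. Since zeta_9^9 = 1, this equals zeta_9^6 = exp(2*pi*i*6/9) = exp(-2*I*pi/3).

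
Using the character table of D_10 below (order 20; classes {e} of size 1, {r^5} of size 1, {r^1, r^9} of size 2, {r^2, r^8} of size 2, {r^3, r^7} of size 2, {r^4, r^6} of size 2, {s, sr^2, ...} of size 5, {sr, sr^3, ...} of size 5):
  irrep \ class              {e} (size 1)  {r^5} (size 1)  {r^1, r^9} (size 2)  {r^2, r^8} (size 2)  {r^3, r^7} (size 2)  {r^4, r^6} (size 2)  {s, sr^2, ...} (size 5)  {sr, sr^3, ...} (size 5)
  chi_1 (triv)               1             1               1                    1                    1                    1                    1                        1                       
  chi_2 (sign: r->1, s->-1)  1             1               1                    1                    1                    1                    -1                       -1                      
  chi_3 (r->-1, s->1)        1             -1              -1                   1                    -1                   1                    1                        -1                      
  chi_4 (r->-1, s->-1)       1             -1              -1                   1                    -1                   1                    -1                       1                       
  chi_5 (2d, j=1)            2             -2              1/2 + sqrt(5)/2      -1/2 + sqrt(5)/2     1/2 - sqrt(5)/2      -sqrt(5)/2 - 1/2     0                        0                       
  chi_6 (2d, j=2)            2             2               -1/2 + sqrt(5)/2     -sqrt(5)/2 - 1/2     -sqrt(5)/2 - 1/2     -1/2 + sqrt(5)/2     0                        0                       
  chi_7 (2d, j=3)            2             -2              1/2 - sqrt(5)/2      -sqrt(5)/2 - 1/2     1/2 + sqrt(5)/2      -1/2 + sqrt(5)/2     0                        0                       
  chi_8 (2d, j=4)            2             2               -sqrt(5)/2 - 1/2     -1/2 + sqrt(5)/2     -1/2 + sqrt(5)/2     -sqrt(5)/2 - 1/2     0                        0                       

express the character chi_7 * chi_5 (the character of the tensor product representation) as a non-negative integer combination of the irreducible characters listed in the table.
chi_7 tensor chi_5 = chi_6 + chi_8 (all other irreducibles have multiplicity 0).

Reasoning: The character of a tensor product is the pointwise product (chi_7 * chi_5)(C) = chi_7(C) * chi_5(C):
  {e}: (2)*(2), {r^5}: (-2)*(-2), {r^1, r^9}: (1/2 - sqrt(5)/2)*(1/2 + sqrt(5)/2), {r^2, r^8}: (-sqrt(5)/2 - 1/2)*(-1/2 + sqrt(5)/2), {r^3, r^7}: (1/2 + sqrt(5)/2)*(1/2 - sqrt(5)/2), {r^4, r^6}: (-1/2 + sqrt(5)/2)*(-sqrt(5)/2 - 1/2), {s, sr^2, ...}: (0)*(0), {sr, sr^3, ...}: (0)*(0)
so (chi_7 * chi_5) takes values
  {e} -> 4, {r^5} -> 4, {r^1, r^9} -> -1, {r^2, r^8} -> -1, {r^3, r^7} -> -1, {r^4, r^6} -> -1, {s, sr^2, ...} -> 0, {sr, sr^3, ...} -> 0.
Now take the inner product of this character with each irreducible chi from the table, <chi_7*chi_5, chi> = (1/20) sum_C |C| (chi_7*chi_5)(C) conj(chi(C)):
  <chi_7*chi_5, chi_1> = (1/20)[1*(4)*conj(1) + 1*(4)*conj(1) + 2*(-1)*conj(1) + 2*(-1)*conj(1) + 2*(-1)*conj(1) + 2*(-1)*conj(1) + 5*(0)*conj(1) + 5*(0)*conj(1)]
      = (1/20)[(4) + (4) + (-2) + (-2) + (-2) + (-2) + (0) + (0)] = 0/20 = 0
  <chi_7*chi_5, chi_2> = (1/20)[1*(4)*conj(1) + 1*(4)*conj(1) + 2*(-1)*conj(1) + 2*(-1)*conj(1) + 2*(-1)*conj(1) + 2*(-1)*conj(1) + 5*(0)*conj(-1) + 5*(0)*conj(-1)]
      = (1/20)[(4) + (4) + (-2) + (-2) + (-2) + (-2) + (0) + (0)] = 0/20 = 0
  <chi_7*chi_5, chi_3> = (1/20)[1*(4)*conj(1) + 1*(4)*conj(-1) + 2*(-1)*conj(-1) + 2*(-1)*conj(1) + 2*(-1)*conj(-1) + 2*(-1)*conj(1) + 5*(0)*conj(1) + 5*(0)*conj(-1)]
      = (1/20)[(4) + (-4) + (2) + (-2) + (2) + (-2) + (0) + (0)] = 0/20 = 0
  <chi_7*chi_5, chi_4> = (1/20)[1*(4)*conj(1) + 1*(4)*conj(-1) + 2*(-1)*conj(-1) + 2*(-1)*conj(1) + 2*(-1)*conj(-1) + 2*(-1)*conj(1) + 5*(0)*conj(-1) + 5*(0)*conj(1)]
      = (1/20)[(4) + (-4) + (2) + (-2) + (2) + (-2) + (0) + (0)] = 0/20 = 0
  <chi_7*chi_5, chi_5> = (1/20)[1*(4)*conj(2) + 1*(4)*conj(-2) + 2*(-1)*conj(1/2 + sqrt(5)/2) + 2*(-1)*conj(-1/2 + sqrt(5)/2) + 2*(-1)*conj(1/2 - sqrt(5)/2) + 2*(-1)*conj(-sqrt(5)/2 - 1/2) + 5*(0)*conj(0) + 5*(0)*conj(0)]
      = (1/20)[(8) + (-8) + (-sqrt(5) - 1) + (1 - sqrt(5)) + (-1 + sqrt(5)) + (1 + sqrt(5)) + (0) + (0)] = 0/20 = 0
  <chi_7*chi_5, chi_6> = (1/20)[1*(4)*conj(2) + 1*(4)*conj(2) + 2*(-1)*conj(-1/2 + sqrt(5)/2) + 2*(-1)*conj(-sqrt(5)/2 - 1/2) + 2*(-1)*conj(-sqrt(5)/2 - 1/2) + 2*(-1)*conj(-1/2 + sqrt(5)/2) + 5*(0)*conj(0) + 5*(0)*conj(0)]
      = (1/20)[(8) + (8) + (1 - sqrt(5)) + (1 + sqrt(5)) + (1 + sqrt(5)) + (1 - sqrt(5)) + (0) + (0)] = 20/20 = 1
  <chi_7*chi_5, chi_7> = (1/20)[1*(4)*conj(2) + 1*(4)*conj(-2) + 2*(-1)*conj(1/2 - sqrt(5)/2) + 2*(-1)*conj(-sqrt(5)/2 - 1/2) + 2*(-1)*conj(1/2 + sqrt(5)/2) + 2*(-1)*conj(-1/2 + sqrt(5)/2) + 5*(0)*conj(0) + 5*(0)*conj(0)]
      = (1/20)[(8) + (-8) + (-1 + sqrt(5)) + (1 + sqrt(5)) + (-sqrt(5) - 1) + (1 - sqrt(5)) + (0) + (0)] = 0/20 = 0
  <chi_7*chi_5, chi_8> = (1/20)[1*(4)*conj(2) + 1*(4)*conj(2) + 2*(-1)*conj(-sqrt(5)/2 - 1/2) + 2*(-1)*conj(-1/2 + sqrt(5)/2) + 2*(-1)*conj(-1/2 + sqrt(5)/2) + 2*(-1)*conj(-sqrt(5)/2 - 1/2) + 5*(0)*conj(0) + 5*(0)*conj(0)]
      = (1/20)[(8) + (8) + (1 + sqrt(5)) + (1 - sqrt(5)) + (1 - sqrt(5)) + (1 + sqrt(5)) + (0) + (0)] = 20/20 = 1
Hence the multiplicities are chi_6: 1, chi_8: 1. Dimension check: dim(chi_7)*dim(chi_5) = 2*2 = 4 and sum (mult * dim) = 1*2 + 1*2 = 4.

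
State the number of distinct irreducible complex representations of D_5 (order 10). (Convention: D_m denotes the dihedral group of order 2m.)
4

Why: The number of irreducible complex representations of a finite group equals its number of conjugacy classes. D_5 has 4 conjugacy classes ((n+3)/2 for n odd), so D_5 (order 10) has exactly 4 irreducible complex representations.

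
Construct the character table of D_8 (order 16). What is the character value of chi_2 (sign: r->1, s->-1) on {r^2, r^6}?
Conjugacy classes: {e} of size 1, {r^4} of size 1, {r^1, r^7} of size 2, {r^2, r^6} of size 2, {r^3, r^5} of size 2, {s, sr^2, ...} of size 4, {sr, sr^3, ...} of size 4.
Character table:
  irrep \ class              {e} (size 1)  {r^4} (size 1)  {r^1, r^7} (size 2)  {r^2, r^6} (size 2)  {r^3, r^5} (size 2)  {s, sr^2, ...} (size 4)  {sr, sr^3, ...} (size 4)
  chi_1 (triv)               1             1               1                    1                    1                    1                        1                       
  chi_2 (sign: r->1, s->-1)  1             1               1                    1                    1                    -1                       -1                      
  chi_3 (r->-1, s->1)        1             1               -1                   1                    -1                   1                        -1                      
  chi_4 (r->-1, s->-1)       1             1               -1                   1                    -1                   -1                       1                       
  chi_5 (2d, j=1)            2             -2              sqrt(2)              0                    -sqrt(2)             0                        0                       
  chi_6 (2d, j=2)            2             2               0                    -2                   0                    0                        0                       
  chi_7 (2d, j=3)            2             -2              -sqrt(2)             0                    sqrt(2)              0                        0                       

Spot check: chi_2 (sign: r->1, s->-1) on {r^2, r^6} = 1.

Explanation: D_8 has order 2*8 = 16 with 7 conjugacy classes, hence 7 irreducibles. Sum of squared dims 1 + 1 + 1 + 1 + 4 + 4 + 4 = 16 = |G|. Linear characters come from the abelianisation; the 2-dimensional irreps have character r^k -> 2*cos(2*pi*j*k/8), reflections -> 0.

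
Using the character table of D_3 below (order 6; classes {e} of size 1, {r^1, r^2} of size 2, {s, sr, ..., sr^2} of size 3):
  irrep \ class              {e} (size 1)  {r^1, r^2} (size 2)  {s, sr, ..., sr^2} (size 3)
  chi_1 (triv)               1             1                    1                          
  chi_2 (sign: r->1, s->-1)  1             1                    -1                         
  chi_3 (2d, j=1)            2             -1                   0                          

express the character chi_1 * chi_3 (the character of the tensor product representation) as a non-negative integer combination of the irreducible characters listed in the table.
chi_1 tensor chi_3 = chi_3 (all other irreducibles have multiplicity 0).

Working: The character of a tensor product is the pointwise product (chi_1 * chi_3)(C) = chi_1(C) * chi_3(C):
  {e}: (1)*(2), {r^1, r^2}: (1)*(-1), {s, sr, ..., sr^2}: (1)*(0)
so (chi_1 * chi_3) takes values
  {e} -> 2, {r^1, r^2} -> -1, {s, sr, ..., sr^2} -> 0.
Now take the inner product of this character with each irreducible chi from the table, <chi_1*chi_3, chi> = (1/6) sum_C |C| (chi_1*chi_3)(C) conj(chi(C)):
  <chi_1*chi_3, chi_1> = (1/6)[1*(2)*conj(1) + 2*(-1)*conj(1) + 3*(0)*conj(1)]
      = (1/6)[(2) + (-2) + (0)] = 0/6 = 0
  <chi_1*chi_3, chi_2> = (1/6)[1*(2)*conj(1) + 2*(-1)*conj(1) + 3*(0)*conj(-1)]
      = (1/6)[(2) + (-2) + (0)] = 0/6 = 0
  <chi_1*chi_3, chi_3> = (1/6)[1*(2)*conj(2) + 2*(-1)*conj(-1) + 3*(0)*conj(0)]
      = (1/6)[(4) + (2) + (0)] = 6/6 = 1
Hence the multiplicities are chi_3: 1. Dimension check: dim(chi_1)*dim(chi_3) = 1*2 = 2 and sum (mult * dim) = 1*2 = 2.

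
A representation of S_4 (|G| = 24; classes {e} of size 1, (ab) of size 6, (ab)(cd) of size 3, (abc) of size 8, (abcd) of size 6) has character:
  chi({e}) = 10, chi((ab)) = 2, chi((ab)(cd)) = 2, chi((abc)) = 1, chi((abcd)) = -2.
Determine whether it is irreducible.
Not irreducible (reducible): <chi, chi> = 7 > 1.

Solution. <chi, chi> = (1/|G|) sum_C |C| * |chi(C)|^2 = (1/24)[1*|10|^2 + 6*|2|^2 + 3*|2|^2 + 8*|1|^2 + 6*|-2|^2]
  = (1/24)[(100) + (24) + (12) + (8) + (24)] = 168/24 = 7.
A character is irreducible iff <chi, chi> = 1, so this representation is reducible.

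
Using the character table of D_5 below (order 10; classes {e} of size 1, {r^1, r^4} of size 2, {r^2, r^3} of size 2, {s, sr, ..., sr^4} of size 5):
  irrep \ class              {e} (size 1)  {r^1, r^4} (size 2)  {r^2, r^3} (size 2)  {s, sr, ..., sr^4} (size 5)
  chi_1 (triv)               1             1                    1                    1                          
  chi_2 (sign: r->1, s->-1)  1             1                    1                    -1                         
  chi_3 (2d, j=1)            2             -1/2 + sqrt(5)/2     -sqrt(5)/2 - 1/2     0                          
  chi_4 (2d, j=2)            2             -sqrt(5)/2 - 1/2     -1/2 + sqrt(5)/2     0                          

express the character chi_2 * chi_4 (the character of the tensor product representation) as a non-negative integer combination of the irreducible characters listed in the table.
chi_2 tensor chi_4 = chi_4 (all other irreducibles have multiplicity 0).

Solution. The character of a tensor product is the pointwise product (chi_2 * chi_4)(C) = chi_2(C) * chi_4(C):
  {e}: (1)*(2), {r^1, r^4}: (1)*(-sqrt(5)/2 - 1/2), {r^2, r^3}: (1)*(-1/2 + sqrt(5)/2), {s, sr, ..., sr^4}: (-1)*(0)
so (chi_2 * chi_4) takes values
  {e} -> 2, {r^1, r^4} -> -sqrt(5)/2 - 1/2, {r^2, r^3} -> -1/2 + sqrt(5)/2, {s, sr, ..., sr^4} -> 0.
Now take the inner product of this character with each irreducible chi from the table, <chi_2*chi_4, chi> = (1/10) sum_C |C| (chi_2*chi_4)(C) conj(chi(C)):
  <chi_2*chi_4, chi_1> = (1/10)[1*(2)*conj(1) + 2*(-sqrt(5)/2 - 1/2)*conj(1) + 2*(-1/2 + sqrt(5)/2)*conj(1) + 5*(0)*conj(1)]
      = (1/10)[(2) + (-sqrt(5) - 1) + (-1 + sqrt(5)) + (0)] = 0/10 = 0
  <chi_2*chi_4, chi_2> = (1/10)[1*(2)*conj(1) + 2*(-sqrt(5)/2 - 1/2)*conj(1) + 2*(-1/2 + sqrt(5)/2)*conj(1) + 5*(0)*conj(-1)]
      = (1/10)[(2) + (-sqrt(5) - 1) + (-1 + sqrt(5)) + (0)] = 0/10 = 0
  <chi_2*chi_4, chi_3> = (1/10)[1*(2)*conj(2) + 2*(-sqrt(5)/2 - 1/2)*conj(-1/2 + sqrt(5)/2) + 2*(-1/2 + sqrt(5)/2)*conj(-sqrt(5)/2 - 1/2) + 5*(0)*conj(0)]
      = (1/10)[(4) + (-2) + (-2) + (0)] = 0/10 = 0
  <chi_2*chi_4, chi_4> = (1/10)[1*(2)*conj(2) + 2*(-sqrt(5)/2 - 1/2)*conj(-sqrt(5)/2 - 1/2) + 2*(-1/2 + sqrt(5)/2)*conj(-1/2 + sqrt(5)/2) + 5*(0)*conj(0)]
      = (1/10)[(4) + (sqrt(5) + 3) + (3 - sqrt(5)) + (0)] = 10/10 = 1
Hence the multiplicities are chi_4: 1. Dimension check: dim(chi_2)*dim(chi_4) = 1*2 = 2 and sum (mult * dim) = 1*2 = 2.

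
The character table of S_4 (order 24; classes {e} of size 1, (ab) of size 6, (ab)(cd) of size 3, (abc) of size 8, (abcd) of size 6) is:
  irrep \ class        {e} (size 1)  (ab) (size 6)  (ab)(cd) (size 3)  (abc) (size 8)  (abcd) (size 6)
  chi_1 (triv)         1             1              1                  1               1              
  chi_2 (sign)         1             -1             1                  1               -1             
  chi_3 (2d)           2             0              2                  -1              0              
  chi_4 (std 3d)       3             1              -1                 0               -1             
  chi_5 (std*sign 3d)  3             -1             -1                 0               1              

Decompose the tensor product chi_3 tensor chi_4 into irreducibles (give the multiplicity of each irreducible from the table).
chi_3 tensor chi_4 = chi_4 + chi_5 (all other irreducibles have multiplicity 0).

Working: The character of a tensor product is the pointwise product (chi_3 * chi_4)(C) = chi_3(C) * chi_4(C):
  {e}: (2)*(3), (ab): (0)*(1), (ab)(cd): (2)*(-1), (abc): (-1)*(0), (abcd): (0)*(-1)
so (chi_3 * chi_4) takes values
  {e} -> 6, (ab) -> 0, (ab)(cd) -> -2, (abc) -> 0, (abcd) -> 0.
Now take the inner product of this character with each irreducible chi from the table, <chi_3*chi_4, chi> = (1/24) sum_C |C| (chi_3*chi_4)(C) conj(chi(C)):
  <chi_3*chi_4, chi_1> = (1/24)[1*(6)*conj(1) + 6*(0)*conj(1) + 3*(-2)*conj(1) + 8*(0)*conj(1) + 6*(0)*conj(1)]
      = (1/24)[(6) + (0) + (-6) + (0) + (0)] = 0/24 = 0
  <chi_3*chi_4, chi_2> = (1/24)[1*(6)*conj(1) + 6*(0)*conj(-1) + 3*(-2)*conj(1) + 8*(0)*conj(1) + 6*(0)*conj(-1)]
      = (1/24)[(6) + (0) + (-6) + (0) + (0)] = 0/24 = 0
  <chi_3*chi_4, chi_3> = (1/24)[1*(6)*conj(2) + 6*(0)*conj(0) + 3*(-2)*conj(2) + 8*(0)*conj(-1) + 6*(0)*conj(0)]
      = (1/24)[(12) + (0) + (-12) + (0) + (0)] = 0/24 = 0
  <chi_3*chi_4, chi_4> = (1/24)[1*(6)*conj(3) + 6*(0)*conj(1) + 3*(-2)*conj(-1) + 8*(0)*conj(0) + 6*(0)*conj(-1)]
      = (1/24)[(18) + (0) + (6) + (0) + (0)] = 24/24 = 1
  <chi_3*chi_4, chi_5> = (1/24)[1*(6)*conj(3) + 6*(0)*conj(-1) + 3*(-2)*conj(-1) + 8*(0)*conj(0) + 6*(0)*conj(1)]
      = (1/24)[(18) + (0) + (6) + (0) + (0)] = 24/24 = 1
Hence the multiplicities are chi_4: 1, chi_5: 1. Dimension check: dim(chi_3)*dim(chi_4) = 2*3 = 6 and sum (mult * dim) = 1*3 + 1*3 = 6.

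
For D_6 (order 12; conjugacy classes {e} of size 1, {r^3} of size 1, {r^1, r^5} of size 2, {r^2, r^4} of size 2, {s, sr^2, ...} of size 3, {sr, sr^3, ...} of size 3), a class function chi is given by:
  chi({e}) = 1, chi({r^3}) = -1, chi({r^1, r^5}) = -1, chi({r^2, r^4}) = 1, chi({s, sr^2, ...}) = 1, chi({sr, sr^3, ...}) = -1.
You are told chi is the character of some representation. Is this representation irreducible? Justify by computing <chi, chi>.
Irreducible: <chi, chi> = 1.

Solution. <chi, chi> = (1/|G|) sum_C |C| * |chi(C)|^2 = (1/12)[1*|1|^2 + 1*|-1|^2 + 2*|-1|^2 + 2*|1|^2 + 3*|1|^2 + 3*|-1|^2]
  = (1/12)[(1) + (1) + (2) + (2) + (3) + (3)] = 12/12 = 1.
A character is irreducible iff <chi, chi> = 1, so this representation is irreducible.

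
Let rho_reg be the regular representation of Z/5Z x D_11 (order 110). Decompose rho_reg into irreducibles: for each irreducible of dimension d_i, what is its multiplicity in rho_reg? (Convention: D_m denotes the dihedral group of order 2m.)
Each irreducible V_i of dimension d_i appears with multiplicity d_i, i.e. rho_reg = (direct sum over all irreducibles V_i) d_i V_i. The irreducible dimensions for Z/5Z x D_11 are 1, 1, 1, 1, 1, 1, 1, 1, 1, 1, 2, 2, 2, 2, 2, 2, 2, 2, 2, 2, 2, 2, 2, 2, 2, 2, 2, 2, 2, 2, 2, 2, 2, 2, 2: 10 irreducibles of dimension 1, each with multiplicity 1; 25 irreducibles of dimension 2, each with multiplicity 2. Total dimension 10*1*1 + 25*2*2 = 110 = |G|.

Solution. General theorem: in the regular representation of a finite group G, each irreducible appears with multiplicity equal to its dimension. Check: dim(rho_reg) = sum d_i^2 = 1 + 1 + 1 + 1 + 1 + 1 + 1 + 1 + 1 + 1 + 4 + 4 + 4 + 4 + 4 + 4 + 4 + 4 + 4 + 4 + 4 + 4 + 4 + 4 + 4 + 4 + 4 + 4 + 4 + 4 + 4 + 4 + 4 + 4 + 4 = 110 = |G|.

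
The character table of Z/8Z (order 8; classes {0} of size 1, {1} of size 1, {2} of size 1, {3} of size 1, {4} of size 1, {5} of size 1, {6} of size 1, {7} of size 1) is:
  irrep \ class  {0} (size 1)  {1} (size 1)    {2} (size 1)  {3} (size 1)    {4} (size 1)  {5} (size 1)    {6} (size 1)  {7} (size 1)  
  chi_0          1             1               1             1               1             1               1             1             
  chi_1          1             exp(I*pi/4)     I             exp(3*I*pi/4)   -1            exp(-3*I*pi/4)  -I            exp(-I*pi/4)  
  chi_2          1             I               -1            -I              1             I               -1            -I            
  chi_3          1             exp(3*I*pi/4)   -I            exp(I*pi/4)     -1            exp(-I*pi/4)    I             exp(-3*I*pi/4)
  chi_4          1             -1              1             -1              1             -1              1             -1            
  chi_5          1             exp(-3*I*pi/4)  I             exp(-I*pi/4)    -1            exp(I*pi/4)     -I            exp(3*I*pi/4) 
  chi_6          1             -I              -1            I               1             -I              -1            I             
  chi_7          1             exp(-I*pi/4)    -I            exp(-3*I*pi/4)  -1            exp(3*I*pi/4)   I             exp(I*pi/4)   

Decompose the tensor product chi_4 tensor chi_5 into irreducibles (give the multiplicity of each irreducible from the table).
chi_4 tensor chi_5 = chi_1 (all other irreducibles have multiplicity 0).

Explanation: The character of a tensor product is the pointwise product (chi_4 * chi_5)(C) = chi_4(C) * chi_5(C):
  {0}: (1)*(1), {1}: (-1)*(exp(-3*I*pi/4)), {2}: (1)*(I), {3}: (-1)*(exp(-I*pi/4)), {4}: (1)*(-1), {5}: (-1)*(exp(I*pi/4)), {6}: (1)*(-I), {7}: (-1)*(exp(3*I*pi/4))
so (chi_4 * chi_5) takes values
  {0} -> 1, {1} -> -exp(-3*I*pi/4), {2} -> I, {3} -> -exp(-I*pi/4), {4} -> -1, {5} -> -exp(I*pi/4), {6} -> -I, {7} -> -exp(3*I*pi/4).
Now take the inner product of this character with each irreducible chi from the table, <chi_4*chi_5, chi> = (1/8) sum_C |C| (chi_4*chi_5)(C) conj(chi(C)):
  <chi_4*chi_5, chi_0> = (1/8)[1*(1)*conj(1) + 1*(-exp(-3*I*pi/4))*conj(1) + 1*(I)*conj(1) + 1*(-exp(-I*pi/4))*conj(1) + 1*(-1)*conj(1) + 1*(-exp(I*pi/4))*conj(1) + 1*(-I)*conj(1) + 1*(-exp(3*I*pi/4))*conj(1)]
      = (1/8)[(1) + (-exp(-3*I*pi/4)) + (I) + (-exp(-I*pi/4)) + (-1) + (-exp(I*pi/4)) + (-I) + (-exp(3*I*pi/4))] = 0/8 = 0
  <chi_4*chi_5, chi_1> = (1/8)[1*(1)*conj(1) + 1*(-exp(-3*I*pi/4))*conj(exp(I*pi/4)) + 1*(I)*conj(I) + 1*(-exp(-I*pi/4))*conj(exp(3*I*pi/4)) + 1*(-1)*conj(-1) + 1*(-exp(I*pi/4))*conj(exp(-3*I*pi/4)) + 1*(-I)*conj(-I) + 1*(-exp(3*I*pi/4))*conj(exp(-I*pi/4))]
      = (1/8)[(1) + (1) + (1) + (1) + (1) + (1) + (1) + (1)] = 8/8 = 1
  <chi_4*chi_5, chi_2> = (1/8)[1*(1)*conj(1) + 1*(-exp(-3*I*pi/4))*conj(I) + 1*(I)*conj(-1) + 1*(-exp(-I*pi/4))*conj(-I) + 1*(-1)*conj(1) + 1*(-exp(I*pi/4))*conj(I) + 1*(-I)*conj(-1) + 1*(-exp(3*I*pi/4))*conj(-I)]
      = (1/8)[(1) + (exp(-I*pi/4)) + (-I) + (-exp(I*pi/4)) + (-1) + (exp(3*I*pi/4)) + (I) + (-exp(-3*I*pi/4))] = 0/8 = 0
  <chi_4*chi_5, chi_3> = (1/8)[1*(1)*conj(1) + 1*(-exp(-3*I*pi/4))*conj(exp(3*I*pi/4)) + 1*(I)*conj(-I) + 1*(-exp(-I*pi/4))*conj(exp(I*pi/4)) + 1*(-1)*conj(-1) + 1*(-exp(I*pi/4))*conj(exp(-I*pi/4)) + 1*(-I)*conj(I) + 1*(-exp(3*I*pi/4))*conj(exp(-3*I*pi/4))]
      = (1/8)[(1) + (-I) + (-1) + (I) + (1) + (-I) + (-1) + (I)] = 0/8 = 0
  <chi_4*chi_5, chi_4> = (1/8)[1*(1)*conj(1) + 1*(-exp(-3*I*pi/4))*conj(-1) + 1*(I)*conj(1) + 1*(-exp(-I*pi/4))*conj(-1) + 1*(-1)*conj(1) + 1*(-exp(I*pi/4))*conj(-1) + 1*(-I)*conj(1) + 1*(-exp(3*I*pi/4))*conj(-1)]
      = (1/8)[(1) + (exp(-3*I*pi/4)) + (I) + (exp(-I*pi/4)) + (-1) + (exp(I*pi/4)) + (-I) + (exp(3*I*pi/4))] = 0/8 = 0
  <chi_4*chi_5, chi_5> = (1/8)[1*(1)*conj(1) + 1*(-exp(-3*I*pi/4))*conj(exp(-3*I*pi/4)) + 1*(I)*conj(I) + 1*(-exp(-I*pi/4))*conj(exp(-I*pi/4)) + 1*(-1)*conj(-1) + 1*(-exp(I*pi/4))*conj(exp(I*pi/4)) + 1*(-I)*conj(-I) + 1*(-exp(3*I*pi/4))*conj(exp(3*I*pi/4))]
      = (1/8)[(1) + (-1) + (1) + (-1) + (1) + (-1) + (1) + (-1)] = 0/8 = 0
  <chi_4*chi_5, chi_6> = (1/8)[1*(1)*conj(1) + 1*(-exp(-3*I*pi/4))*conj(-I) + 1*(I)*conj(-1) + 1*(-exp(-I*pi/4))*conj(I) + 1*(-1)*conj(1) + 1*(-exp(I*pi/4))*conj(-I) + 1*(-I)*conj(-1) + 1*(-exp(3*I*pi/4))*conj(I)]
      = (1/8)[(1) + (-exp(-I*pi/4)) + (-I) + (exp(I*pi/4)) + (-1) + (-exp(3*I*pi/4)) + (I) + (exp(-3*I*pi/4))] = 0/8 = 0
  <chi_4*chi_5, chi_7> = (1/8)[1*(1)*conj(1) + 1*(-exp(-3*I*pi/4))*conj(exp(-I*pi/4)) + 1*(I)*conj(-I) + 1*(-exp(-I*pi/4))*conj(exp(-3*I*pi/4)) + 1*(-1)*conj(-1) + 1*(-exp(I*pi/4))*conj(exp(3*I*pi/4)) + 1*(-I)*conj(I) + 1*(-exp(3*I*pi/4))*conj(exp(I*pi/4))]
      = (1/8)[(1) + (I) + (-1) + (-I) + (1) + (I) + (-1) + (-I)] = 0/8 = 0
(Exp terms are combined using exp(i*s)*conj(exp(i*t)) = exp(i*(s-t)), and sums of them are collapsed using the identity that for every m > 1 the m distinct m-th roots of unity sum to 0, e.g. 1 + exp(2*I*pi/3) + exp(-2*I*pi/3) = 0.)
Hence the multiplicities are chi_1: 1. Dimension check: dim(chi_4)*dim(chi_5) = 1*1 = 1 and sum (mult * dim) = 1*1 = 1.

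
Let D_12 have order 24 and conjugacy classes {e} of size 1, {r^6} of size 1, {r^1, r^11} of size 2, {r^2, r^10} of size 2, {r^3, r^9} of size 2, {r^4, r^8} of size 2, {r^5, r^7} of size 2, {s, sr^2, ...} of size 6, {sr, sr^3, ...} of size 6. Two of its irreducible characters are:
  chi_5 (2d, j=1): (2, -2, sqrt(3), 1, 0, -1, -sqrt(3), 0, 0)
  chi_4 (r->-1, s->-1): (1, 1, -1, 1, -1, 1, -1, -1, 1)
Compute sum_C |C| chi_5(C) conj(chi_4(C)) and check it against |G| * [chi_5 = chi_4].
Sum = 0; so <chi_5, chi_4> = 0 (distinct irreducibles are orthogonal).

Explanation: Compute term by term over conjugacy classes (|C| * chi_5(C) * conj(chi_4(C))):
  1*(2)*conj(1) + 1*(-2)*conj(1) + 2*(sqrt(3))*conj(-1) + 2*(1)*conj(1) + 2*(0)*conj(-1) + 2*(-1)*conj(1) + 2*(-sqrt(3))*conj(-1) + 6*(0)*conj(-1) + 6*(0)*conj(1)
  = (2) + (-2) + (-2*sqrt(3)) + (2) + (0) + (-2) + (2*sqrt(3)) + (0) + (0)
  = 0.
Dividing by |G| = 24 gives 0/24 = 0, matching the row-orthogonality relation <chi_5, chi_4> = [chi_5 = chi_4].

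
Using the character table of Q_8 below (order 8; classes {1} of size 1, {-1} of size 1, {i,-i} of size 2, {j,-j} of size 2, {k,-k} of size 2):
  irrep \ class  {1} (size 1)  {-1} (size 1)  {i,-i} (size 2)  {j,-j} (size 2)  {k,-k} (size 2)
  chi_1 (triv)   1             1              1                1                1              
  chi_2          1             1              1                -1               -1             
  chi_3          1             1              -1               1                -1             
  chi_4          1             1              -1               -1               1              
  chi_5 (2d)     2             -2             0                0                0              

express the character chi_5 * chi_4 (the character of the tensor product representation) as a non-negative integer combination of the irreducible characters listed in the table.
chi_5 tensor chi_4 = chi_5 (all other irreducibles have multiplicity 0).

Justification: The character of a tensor product is the pointwise product (chi_5 * chi_4)(C) = chi_5(C) * chi_4(C):
  {1}: (2)*(1), {-1}: (-2)*(1), {i,-i}: (0)*(-1), {j,-j}: (0)*(-1), {k,-k}: (0)*(1)
so (chi_5 * chi_4) takes values
  {1} -> 2, {-1} -> -2, {i,-i} -> 0, {j,-j} -> 0, {k,-k} -> 0.
Now take the inner product of this character with each irreducible chi from the table, <chi_5*chi_4, chi> = (1/8) sum_C |C| (chi_5*chi_4)(C) conj(chi(C)):
  <chi_5*chi_4, chi_1> = (1/8)[1*(2)*conj(1) + 1*(-2)*conj(1) + 2*(0)*conj(1) + 2*(0)*conj(1) + 2*(0)*conj(1)]
      = (1/8)[(2) + (-2) + (0) + (0) + (0)] = 0/8 = 0
  <chi_5*chi_4, chi_2> = (1/8)[1*(2)*conj(1) + 1*(-2)*conj(1) + 2*(0)*conj(1) + 2*(0)*conj(-1) + 2*(0)*conj(-1)]
      = (1/8)[(2) + (-2) + (0) + (0) + (0)] = 0/8 = 0
  <chi_5*chi_4, chi_3> = (1/8)[1*(2)*conj(1) + 1*(-2)*conj(1) + 2*(0)*conj(-1) + 2*(0)*conj(1) + 2*(0)*conj(-1)]
      = (1/8)[(2) + (-2) + (0) + (0) + (0)] = 0/8 = 0
  <chi_5*chi_4, chi_4> = (1/8)[1*(2)*conj(1) + 1*(-2)*conj(1) + 2*(0)*conj(-1) + 2*(0)*conj(-1) + 2*(0)*conj(1)]
      = (1/8)[(2) + (-2) + (0) + (0) + (0)] = 0/8 = 0
  <chi_5*chi_4, chi_5> = (1/8)[1*(2)*conj(2) + 1*(-2)*conj(-2) + 2*(0)*conj(0) + 2*(0)*conj(0) + 2*(0)*conj(0)]
      = (1/8)[(4) + (4) + (0) + (0) + (0)] = 8/8 = 1
Hence the multiplicities are chi_5: 1. Dimension check: dim(chi_5)*dim(chi_4) = 2*1 = 2 and sum (mult * dim) = 1*2 = 2.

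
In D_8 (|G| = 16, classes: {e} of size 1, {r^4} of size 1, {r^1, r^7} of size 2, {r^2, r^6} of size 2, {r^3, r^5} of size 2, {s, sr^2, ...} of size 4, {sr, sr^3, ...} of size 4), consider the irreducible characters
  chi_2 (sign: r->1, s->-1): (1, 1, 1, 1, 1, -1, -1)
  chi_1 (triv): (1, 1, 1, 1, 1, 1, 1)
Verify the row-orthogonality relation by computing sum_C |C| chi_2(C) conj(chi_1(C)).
Sum = 0; so <chi_2, chi_1> = 0 (distinct irreducibles are orthogonal).

Working: Compute term by term over conjugacy classes (|C| * chi_2(C) * conj(chi_1(C))):
  1*(1)*conj(1) + 1*(1)*conj(1) + 2*(1)*conj(1) + 2*(1)*conj(1) + 2*(1)*conj(1) + 4*(-1)*conj(1) + 4*(-1)*conj(1)
  = (1) + (1) + (2) + (2) + (2) + (-4) + (-4)
  = 0.
Dividing by |G| = 16 gives 0/16 = 0, matching the row-orthogonality relation <chi_2, chi_1> = [chi_2 = chi_1].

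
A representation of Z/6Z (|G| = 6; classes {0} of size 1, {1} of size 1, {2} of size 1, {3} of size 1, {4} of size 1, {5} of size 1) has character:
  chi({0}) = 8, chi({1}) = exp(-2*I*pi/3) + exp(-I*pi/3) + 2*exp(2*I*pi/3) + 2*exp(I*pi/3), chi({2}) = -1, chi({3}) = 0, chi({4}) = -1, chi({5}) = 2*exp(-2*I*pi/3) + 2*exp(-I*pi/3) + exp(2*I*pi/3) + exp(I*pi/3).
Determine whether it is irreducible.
Not irreducible (reducible): <chi, chi> = 12 > 1.

Derivation: <chi, chi> = (1/|G|) sum_C |C| * |chi(C)|^2 = (1/6)[1*|8|^2 + 1*|exp(-2*I*pi/3) + exp(-I*pi/3) + 2*exp(2*I*pi/3) + 2*exp(I*pi/3)|^2 + 1*|-1|^2 + 1*|0|^2 + 1*|-1|^2 + 1*|2*exp(-2*I*pi/3) + 2*exp(-I*pi/3) + exp(2*I*pi/3) + exp(I*pi/3)|^2]
  = (1/6)[(64) + (3) + (1) + (0) + (1) + (3)] = 72/6 = 12.
(Exp terms are combined using exp(i*s)*conj(exp(i*t)) = exp(i*(s-t)), and sums of them are collapsed using the identity that for every m > 1 the m distinct m-th roots of unity sum to 0, e.g. 1 + exp(2*I*pi/3) + exp(-2*I*pi/3) = 0.)
A character is irreducible iff <chi, chi> = 1, so this representation is reducible.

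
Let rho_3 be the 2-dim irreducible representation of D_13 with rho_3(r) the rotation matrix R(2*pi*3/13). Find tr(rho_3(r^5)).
chi_{rho_3}(r^5) = 2*cos(2*pi*3*5/13) = 2*cos(30*pi/13)

Solution. rho_3(r^5) is rotation by angle 2*pi*3*5/13, whose trace is 2*cos(2*pi*3*5/13) = 2*cos(30*pi/13).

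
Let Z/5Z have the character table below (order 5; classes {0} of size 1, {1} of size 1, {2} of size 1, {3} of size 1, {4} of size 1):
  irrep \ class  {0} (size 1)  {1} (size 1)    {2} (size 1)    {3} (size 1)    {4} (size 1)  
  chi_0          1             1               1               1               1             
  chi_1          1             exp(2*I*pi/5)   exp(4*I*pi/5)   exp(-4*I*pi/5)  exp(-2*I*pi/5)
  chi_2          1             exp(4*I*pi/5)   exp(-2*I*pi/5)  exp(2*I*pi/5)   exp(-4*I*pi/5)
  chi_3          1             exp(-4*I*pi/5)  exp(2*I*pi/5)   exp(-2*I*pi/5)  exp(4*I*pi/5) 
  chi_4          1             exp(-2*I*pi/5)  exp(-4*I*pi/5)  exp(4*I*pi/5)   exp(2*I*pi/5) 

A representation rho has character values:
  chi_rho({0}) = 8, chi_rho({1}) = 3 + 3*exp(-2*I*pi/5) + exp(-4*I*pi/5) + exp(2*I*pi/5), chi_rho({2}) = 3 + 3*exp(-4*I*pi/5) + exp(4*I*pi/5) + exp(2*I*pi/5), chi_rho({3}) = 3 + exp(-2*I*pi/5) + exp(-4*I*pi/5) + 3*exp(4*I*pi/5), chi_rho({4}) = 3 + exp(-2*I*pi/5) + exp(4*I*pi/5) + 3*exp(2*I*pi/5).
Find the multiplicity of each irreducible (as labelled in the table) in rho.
Multiplicities: chi_0: 3, chi_1: 1, chi_2: 0, chi_3: 1, chi_4: 3.

Explanation: Use <chi_rho, chi> = (1/|G|) sum_C |C| * chi_rho(C) * conj(chi(C)) with |G| = 5 for each irreducible chi in the table:
  <chi_rho, chi_0> = (1/5)[1*(8)*conj(1) + 1*(3 + 3*exp(-2*I*pi/5) + exp(-4*I*pi/5) + exp(2*I*pi/5))*conj(1) + 1*(3 + 3*exp(-4*I*pi/5) + exp(4*I*pi/5) + exp(2*I*pi/5))*conj(1) + 1*(3 + exp(-2*I*pi/5) + exp(-4*I*pi/5) + 3*exp(4*I*pi/5))*conj(1) + 1*(3 + exp(-2*I*pi/5) + exp(4*I*pi/5) + 3*exp(2*I*pi/5))*conj(1)]
      = (1/5)[(8) + (3 + 3*exp(-2*I*pi/5) + exp(-4*I*pi/5) + exp(2*I*pi/5)) + (3 + 3*exp(-4*I*pi/5) + exp(4*I*pi/5) + exp(2*I*pi/5)) + (3 + exp(-2*I*pi/5) + exp(-4*I*pi/5) + 3*exp(4*I*pi/5)) + (3 + exp(-2*I*pi/5) + exp(4*I*pi/5) + 3*exp(2*I*pi/5))] = 15/5 = 3
  <chi_rho, chi_1> = (1/5)[1*(8)*conj(1) + 1*(3 + 3*exp(-2*I*pi/5) + exp(-4*I*pi/5) + exp(2*I*pi/5))*conj(exp(2*I*pi/5)) + 1*(3 + 3*exp(-4*I*pi/5) + exp(4*I*pi/5) + exp(2*I*pi/5))*conj(exp(4*I*pi/5)) + 1*(3 + exp(-2*I*pi/5) + exp(-4*I*pi/5) + 3*exp(4*I*pi/5))*conj(exp(-4*I*pi/5)) + 1*(3 + exp(-2*I*pi/5) + exp(4*I*pi/5) + 3*exp(2*I*pi/5))*conj(exp(-2*I*pi/5))]
      = (1/5)[(8) + (1 + 3*exp(-2*I*pi/5) + 3*exp(-4*I*pi/5) + exp(4*I*pi/5)) + (1 + 3*exp(-4*I*pi/5) + exp(-2*I*pi/5) + 3*exp(2*I*pi/5)) + (1 + 3*exp(-2*I*pi/5) + exp(2*I*pi/5) + 3*exp(4*I*pi/5)) + (1 + exp(-4*I*pi/5) + 3*exp(4*I*pi/5) + 3*exp(2*I*pi/5))] = 5/5 = 1
  <chi_rho, chi_2> = (1/5)[1*(8)*conj(1) + 1*(3 + 3*exp(-2*I*pi/5) + exp(-4*I*pi/5) + exp(2*I*pi/5))*conj(exp(4*I*pi/5)) + 1*(3 + 3*exp(-4*I*pi/5) + exp(4*I*pi/5) + exp(2*I*pi/5))*conj(exp(-2*I*pi/5)) + 1*(3 + exp(-2*I*pi/5) + exp(-4*I*pi/5) + 3*exp(4*I*pi/5))*conj(exp(2*I*pi/5)) + 1*(3 + exp(-2*I*pi/5) + exp(4*I*pi/5) + 3*exp(2*I*pi/5))*conj(exp(-4*I*pi/5))]
      = (1/5)[(8) + (3*exp(-4*I*pi/5) + exp(-2*I*pi/5) + exp(2*I*pi/5) + 3*exp(4*I*pi/5)) + (3*exp(-2*I*pi/5) + exp(-4*I*pi/5) + exp(4*I*pi/5) + 3*exp(2*I*pi/5)) + (3*exp(-2*I*pi/5) + exp(-4*I*pi/5) + exp(4*I*pi/5) + 3*exp(2*I*pi/5)) + (3*exp(-4*I*pi/5) + exp(-2*I*pi/5) + exp(2*I*pi/5) + 3*exp(4*I*pi/5))] = 0/5 = 0
  <chi_rho, chi_3> = (1/5)[1*(8)*conj(1) + 1*(3 + 3*exp(-2*I*pi/5) + exp(-4*I*pi/5) + exp(2*I*pi/5))*conj(exp(-4*I*pi/5)) + 1*(3 + 3*exp(-4*I*pi/5) + exp(4*I*pi/5) + exp(2*I*pi/5))*conj(exp(2*I*pi/5)) + 1*(3 + exp(-2*I*pi/5) + exp(-4*I*pi/5) + 3*exp(4*I*pi/5))*conj(exp(-2*I*pi/5)) + 1*(3 + exp(-2*I*pi/5) + exp(4*I*pi/5) + 3*exp(2*I*pi/5))*conj(exp(4*I*pi/5))]
      = (1/5)[(8) + (1 + exp(-4*I*pi/5) + 3*exp(4*I*pi/5) + 3*exp(2*I*pi/5)) + (1 + 3*exp(-2*I*pi/5) + exp(2*I*pi/5) + 3*exp(4*I*pi/5)) + (1 + 3*exp(-4*I*pi/5) + exp(-2*I*pi/5) + 3*exp(2*I*pi/5)) + (1 + 3*exp(-2*I*pi/5) + 3*exp(-4*I*pi/5) + exp(4*I*pi/5))] = 5/5 = 1
  <chi_rho, chi_4> = (1/5)[1*(8)*conj(1) + 1*(3 + 3*exp(-2*I*pi/5) + exp(-4*I*pi/5) + exp(2*I*pi/5))*conj(exp(-2*I*pi/5)) + 1*(3 + 3*exp(-4*I*pi/5) + exp(4*I*pi/5) + exp(2*I*pi/5))*conj(exp(-4*I*pi/5)) + 1*(3 + exp(-2*I*pi/5) + exp(-4*I*pi/5) + 3*exp(4*I*pi/5))*conj(exp(4*I*pi/5)) + 1*(3 + exp(-2*I*pi/5) + exp(4*I*pi/5) + 3*exp(2*I*pi/5))*conj(exp(2*I*pi/5))]
      = (1/5)[(8) + (3 + exp(-2*I*pi/5) + exp(4*I*pi/5) + 3*exp(2*I*pi/5)) + (3 + exp(-2*I*pi/5) + exp(-4*I*pi/5) + 3*exp(4*I*pi/5)) + (3 + 3*exp(-4*I*pi/5) + exp(4*I*pi/5) + exp(2*I*pi/5)) + (3 + 3*exp(-2*I*pi/5) + exp(-4*I*pi/5) + exp(2*I*pi/5))] = 15/5 = 3
(Exp terms are combined using exp(i*s)*conj(exp(i*t)) = exp(i*(s-t)), and sums of them are collapsed using the identity that for every m > 1 the m distinct m-th roots of unity sum to 0, e.g. 1 + exp(2*I*pi/3) + exp(-2*I*pi/3) = 0.)
Dimension check: dim(rho) = sum (mult * dim) = 3*1 + 1*1 + 0*1 + 1*1 + 3*1 = 8 = chi_rho(e) = 8.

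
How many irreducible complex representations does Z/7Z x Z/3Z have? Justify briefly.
21

Reasoning: The number of irreducible complex representations of a finite group equals its number of conjugacy classes. Z/7Z x Z/3Z is abelian of order 21, so every element is its own conjugacy class: 21 classes, so Z/7Z x Z/3Z (order 21) has exactly 21 irreducible complex representations.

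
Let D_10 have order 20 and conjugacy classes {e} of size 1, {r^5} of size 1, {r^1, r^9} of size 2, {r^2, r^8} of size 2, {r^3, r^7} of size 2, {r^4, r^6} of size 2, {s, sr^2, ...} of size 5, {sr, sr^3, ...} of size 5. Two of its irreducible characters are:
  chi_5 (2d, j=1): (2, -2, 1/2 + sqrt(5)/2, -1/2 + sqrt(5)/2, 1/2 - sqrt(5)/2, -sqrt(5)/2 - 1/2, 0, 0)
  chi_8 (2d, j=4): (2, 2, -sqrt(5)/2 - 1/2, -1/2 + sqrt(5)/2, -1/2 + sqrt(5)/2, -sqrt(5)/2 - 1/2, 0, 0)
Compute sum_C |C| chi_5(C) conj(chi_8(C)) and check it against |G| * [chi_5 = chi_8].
Sum = 0; so <chi_5, chi_8> = 0 (distinct irreducibles are orthogonal).

Why: Compute term by term over conjugacy classes (|C| * chi_5(C) * conj(chi_8(C))):
  1*(2)*conj(2) + 1*(-2)*conj(2) + 2*(1/2 + sqrt(5)/2)*conj(-sqrt(5)/2 - 1/2) + 2*(-1/2 + sqrt(5)/2)*conj(-1/2 + sqrt(5)/2) + 2*(1/2 - sqrt(5)/2)*conj(-1/2 + sqrt(5)/2) + 2*(-sqrt(5)/2 - 1/2)*conj(-sqrt(5)/2 - 1/2) + 5*(0)*conj(0) + 5*(0)*conj(0)
  = (4) + (-4) + (-3 - sqrt(5)) + (3 - sqrt(5)) + (-3 + sqrt(5)) + (sqrt(5) + 3) + (0) + (0)
  = 0.
Dividing by |G| = 20 gives 0/20 = 0, matching the row-orthogonality relation <chi_5, chi_8> = [chi_5 = chi_8].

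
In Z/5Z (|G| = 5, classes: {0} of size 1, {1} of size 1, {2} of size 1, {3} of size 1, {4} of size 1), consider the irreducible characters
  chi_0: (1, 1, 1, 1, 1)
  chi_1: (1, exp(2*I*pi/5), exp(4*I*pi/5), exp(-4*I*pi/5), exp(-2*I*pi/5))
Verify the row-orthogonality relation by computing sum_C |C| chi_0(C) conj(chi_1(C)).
Sum = 0; so <chi_0, chi_1> = 0 (distinct irreducibles are orthogonal).

Argument: Compute term by term over conjugacy classes (|C| * chi_0(C) * conj(chi_1(C))):
  1*(1)*conj(1) + 1*(1)*conj(exp(2*I*pi/5)) + 1*(1)*conj(exp(4*I*pi/5)) + 1*(1)*conj(exp(-4*I*pi/5)) + 1*(1)*conj(exp(-2*I*pi/5))
  = (1) + (exp(-2*I*pi/5)) + (exp(-4*I*pi/5)) + (exp(4*I*pi/5)) + (exp(2*I*pi/5))
  = 0.
(Exp terms are combined using exp(i*s)*conj(exp(i*t)) = exp(i*(s-t)), and sums of them are collapsed using the identity that for every m > 1 the m distinct m-th roots of unity sum to 0, e.g. 1 + exp(2*I*pi/3) + exp(-2*I*pi/3) = 0.)
Dividing by |G| = 5 gives 0/5 = 0, matching the row-orthogonality relation <chi_0, chi_1> = [chi_0 = chi_1].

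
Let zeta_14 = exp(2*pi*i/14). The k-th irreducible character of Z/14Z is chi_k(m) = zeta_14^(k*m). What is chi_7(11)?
chi_7(11) = zeta_14^77 = -1

Details: chi_7(11) = zeta_14^(7*11) = zeta_14^77. Since zeta_14^14 = 1, this equals zeta_14^7 = exp(2*pi*i*7/14) = -1.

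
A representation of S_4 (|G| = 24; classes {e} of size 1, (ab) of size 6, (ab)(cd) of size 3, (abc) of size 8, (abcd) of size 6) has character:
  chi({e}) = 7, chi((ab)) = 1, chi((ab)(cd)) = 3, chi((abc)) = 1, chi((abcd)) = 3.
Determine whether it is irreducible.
Not irreducible (reducible): <chi, chi> = 6 > 1.

Why: <chi, chi> = (1/|G|) sum_C |C| * |chi(C)|^2 = (1/24)[1*|7|^2 + 6*|1|^2 + 3*|3|^2 + 8*|1|^2 + 6*|3|^2]
  = (1/24)[(49) + (6) + (27) + (8) + (54)] = 144/24 = 6.
A character is irreducible iff <chi, chi> = 1, so this representation is reducible.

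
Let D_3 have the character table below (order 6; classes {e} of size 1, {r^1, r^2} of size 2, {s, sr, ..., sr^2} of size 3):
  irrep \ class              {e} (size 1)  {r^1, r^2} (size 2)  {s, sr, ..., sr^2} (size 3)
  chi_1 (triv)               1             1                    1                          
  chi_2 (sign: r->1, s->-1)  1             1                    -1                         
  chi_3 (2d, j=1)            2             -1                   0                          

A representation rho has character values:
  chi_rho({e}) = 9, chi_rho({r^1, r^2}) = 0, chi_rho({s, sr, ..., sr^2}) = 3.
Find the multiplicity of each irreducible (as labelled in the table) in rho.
Multiplicities: chi_1: 3, chi_2: 0, chi_3: 3.

Reasoning: Use <chi_rho, chi> = (1/|G|) sum_C |C| * chi_rho(C) * conj(chi(C)) with |G| = 6 for each irreducible chi in the table:
  <chi_rho, chi_1> = (1/6)[1*(9)*conj(1) + 2*(0)*conj(1) + 3*(3)*conj(1)]
      = (1/6)[(9) + (0) + (9)] = 18/6 = 3
  <chi_rho, chi_2> = (1/6)[1*(9)*conj(1) + 2*(0)*conj(1) + 3*(3)*conj(-1)]
      = (1/6)[(9) + (0) + (-9)] = 0/6 = 0
  <chi_rho, chi_3> = (1/6)[1*(9)*conj(2) + 2*(0)*conj(-1) + 3*(3)*conj(0)]
      = (1/6)[(18) + (0) + (0)] = 18/6 = 3
Dimension check: dim(rho) = sum (mult * dim) = 3*1 + 0*1 + 3*2 = 9 = chi_rho(e) = 9.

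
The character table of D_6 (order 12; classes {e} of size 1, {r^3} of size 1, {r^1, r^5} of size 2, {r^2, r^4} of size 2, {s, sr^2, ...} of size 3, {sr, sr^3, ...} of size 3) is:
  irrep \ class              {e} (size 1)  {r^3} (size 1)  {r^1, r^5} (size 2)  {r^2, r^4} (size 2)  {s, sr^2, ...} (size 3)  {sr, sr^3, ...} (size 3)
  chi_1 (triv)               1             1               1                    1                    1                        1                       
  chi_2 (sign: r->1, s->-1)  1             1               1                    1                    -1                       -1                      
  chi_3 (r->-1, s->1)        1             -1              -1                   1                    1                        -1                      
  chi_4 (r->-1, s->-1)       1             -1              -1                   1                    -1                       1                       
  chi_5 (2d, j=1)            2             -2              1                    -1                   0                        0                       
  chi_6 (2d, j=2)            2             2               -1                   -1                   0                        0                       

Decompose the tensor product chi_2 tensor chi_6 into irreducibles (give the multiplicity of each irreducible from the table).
chi_2 tensor chi_6 = chi_6 (all other irreducibles have multiplicity 0).

Justification: The character of a tensor product is the pointwise product (chi_2 * chi_6)(C) = chi_2(C) * chi_6(C):
  {e}: (1)*(2), {r^3}: (1)*(2), {r^1, r^5}: (1)*(-1), {r^2, r^4}: (1)*(-1), {s, sr^2, ...}: (-1)*(0), {sr, sr^3, ...}: (-1)*(0)
so (chi_2 * chi_6) takes values
  {e} -> 2, {r^3} -> 2, {r^1, r^5} -> -1, {r^2, r^4} -> -1, {s, sr^2, ...} -> 0, {sr, sr^3, ...} -> 0.
Now take the inner product of this character with each irreducible chi from the table, <chi_2*chi_6, chi> = (1/12) sum_C |C| (chi_2*chi_6)(C) conj(chi(C)):
  <chi_2*chi_6, chi_1> = (1/12)[1*(2)*conj(1) + 1*(2)*conj(1) + 2*(-1)*conj(1) + 2*(-1)*conj(1) + 3*(0)*conj(1) + 3*(0)*conj(1)]
      = (1/12)[(2) + (2) + (-2) + (-2) + (0) + (0)] = 0/12 = 0
  <chi_2*chi_6, chi_2> = (1/12)[1*(2)*conj(1) + 1*(2)*conj(1) + 2*(-1)*conj(1) + 2*(-1)*conj(1) + 3*(0)*conj(-1) + 3*(0)*conj(-1)]
      = (1/12)[(2) + (2) + (-2) + (-2) + (0) + (0)] = 0/12 = 0
  <chi_2*chi_6, chi_3> = (1/12)[1*(2)*conj(1) + 1*(2)*conj(-1) + 2*(-1)*conj(-1) + 2*(-1)*conj(1) + 3*(0)*conj(1) + 3*(0)*conj(-1)]
      = (1/12)[(2) + (-2) + (2) + (-2) + (0) + (0)] = 0/12 = 0
  <chi_2*chi_6, chi_4> = (1/12)[1*(2)*conj(1) + 1*(2)*conj(-1) + 2*(-1)*conj(-1) + 2*(-1)*conj(1) + 3*(0)*conj(-1) + 3*(0)*conj(1)]
      = (1/12)[(2) + (-2) + (2) + (-2) + (0) + (0)] = 0/12 = 0
  <chi_2*chi_6, chi_5> = (1/12)[1*(2)*conj(2) + 1*(2)*conj(-2) + 2*(-1)*conj(1) + 2*(-1)*conj(-1) + 3*(0)*conj(0) + 3*(0)*conj(0)]
      = (1/12)[(4) + (-4) + (-2) + (2) + (0) + (0)] = 0/12 = 0
  <chi_2*chi_6, chi_6> = (1/12)[1*(2)*conj(2) + 1*(2)*conj(2) + 2*(-1)*conj(-1) + 2*(-1)*conj(-1) + 3*(0)*conj(0) + 3*(0)*conj(0)]
      = (1/12)[(4) + (4) + (2) + (2) + (0) + (0)] = 12/12 = 1
Hence the multiplicities are chi_6: 1. Dimension check: dim(chi_2)*dim(chi_6) = 1*2 = 2 and sum (mult * dim) = 1*2 = 2.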